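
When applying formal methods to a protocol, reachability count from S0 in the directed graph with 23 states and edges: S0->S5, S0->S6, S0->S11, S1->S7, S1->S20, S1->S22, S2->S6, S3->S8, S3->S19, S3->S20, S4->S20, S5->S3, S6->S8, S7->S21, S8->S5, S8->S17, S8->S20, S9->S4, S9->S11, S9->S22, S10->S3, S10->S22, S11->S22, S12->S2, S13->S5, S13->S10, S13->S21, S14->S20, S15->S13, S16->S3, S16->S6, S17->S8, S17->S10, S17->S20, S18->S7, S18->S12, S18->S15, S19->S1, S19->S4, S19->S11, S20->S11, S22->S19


BFS from S0:
  layer 0: {S0}
  layer 1: {S5, S6, S11}
  layer 2: {S3, S8, S22}
  layer 3: {S17, S19, S20}
  layer 4: {S1, S4, S10}
  layer 5: {S7}
  layer 6: {S21}
Reachable set: {S0, S1, S3, S4, S5, S6, S7, S8, S10, S11, S17, S19, S20, S21, S22}
Count = 15

15


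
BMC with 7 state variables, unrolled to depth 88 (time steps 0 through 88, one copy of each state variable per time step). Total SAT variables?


BMC unrolls to depth k, creating one copy of each state var for steps 0..k.
Step count = 88 + 1 = 89 (steps 0 through 88)
Vars per step = 7
Total = 7 * 89 = 623

623


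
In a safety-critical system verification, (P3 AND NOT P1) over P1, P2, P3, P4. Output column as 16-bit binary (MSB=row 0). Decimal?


Formula: (P3 AND NOT P1) over P1, P2, P3, P4 (16 rows)
Evaluate each row (bits = P1,P2,P3,P4, MSB first):
  row 0 [0000]: (0 AND NOT 0) -> 0
  row 1 [0001]: (0 AND NOT 0) -> 0
  row 2 [0010]: (1 AND NOT 0) -> 1
  row 3 [0011]: (1 AND NOT 0) -> 1
  row 4 [0100]: (0 AND NOT 0) -> 0
  row 5 [0101]: (0 AND NOT 0) -> 0
  row 6 [0110]: (1 AND NOT 0) -> 1
  row 7 [0111]: (1 AND NOT 0) -> 1
  row 8 [1000]: (0 AND NOT 1) -> 0
  row 9 [1001]: (0 AND NOT 1) -> 0
  row 10 [1010]: (1 AND NOT 1) -> 0
  row 11 [1011]: (1 AND NOT 1) -> 0
  row 12 [1100]: (0 AND NOT 1) -> 0
  row 13 [1101]: (0 AND NOT 1) -> 0
  row 14 [1110]: (1 AND NOT 1) -> 0
  row 15 [1111]: (1 AND NOT 1) -> 0
Full result column, 4 rows per line (P1,P2 fixed per line; P3,P4 runs 00..11 left to right):
  rows 0-3 [P1,P2=00]: 0011  = hex 3
  rows 4-7 [P1,P2=01]: 0011  = hex 3
  rows 8-11 [P1,P2=10]: 0000  = hex 0
  rows 12-15 [P1,P2=11]: 0000  = hex 0
Output column (row 0 .. row 15) = 0011001100000000
Output column grouped in 4s = 0011 0011 0000 0000 = 0x3300
Convert to decimal digit by digit (value = value*16 + digit):
  3 -> 3
  3*16 + 3 = 51
  51*16 + 0 = 816
  816*16 + 0 = 13056
Decimal = 13056

13056


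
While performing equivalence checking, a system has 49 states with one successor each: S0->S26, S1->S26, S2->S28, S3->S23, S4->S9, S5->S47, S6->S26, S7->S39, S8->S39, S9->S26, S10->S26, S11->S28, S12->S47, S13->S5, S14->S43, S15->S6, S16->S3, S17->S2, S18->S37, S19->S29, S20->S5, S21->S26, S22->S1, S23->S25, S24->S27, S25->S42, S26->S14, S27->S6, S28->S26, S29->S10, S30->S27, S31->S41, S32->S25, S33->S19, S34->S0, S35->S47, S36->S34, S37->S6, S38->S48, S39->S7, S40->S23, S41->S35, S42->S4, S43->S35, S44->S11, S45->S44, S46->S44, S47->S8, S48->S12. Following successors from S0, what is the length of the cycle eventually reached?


Trace from S0 until a state repeats:
  S0 -> S26 -> S14 -> S43 -> S35 -> S47 -> S8 -> S39 -> S7 -> S39
S39 first seen at step 7, revisited at step 9.
Cycle length = 9 - 7 = 2

2


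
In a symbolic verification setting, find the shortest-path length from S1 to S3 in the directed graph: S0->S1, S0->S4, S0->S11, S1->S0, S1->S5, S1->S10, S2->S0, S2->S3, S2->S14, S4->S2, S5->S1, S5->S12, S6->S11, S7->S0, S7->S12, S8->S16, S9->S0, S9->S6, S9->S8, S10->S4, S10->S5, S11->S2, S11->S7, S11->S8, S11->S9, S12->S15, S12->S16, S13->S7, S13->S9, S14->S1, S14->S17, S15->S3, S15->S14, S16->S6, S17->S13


BFS layer-by-layer from S1:
  dist 0: {S1}
  dist 1: {S0, S5, S10}
  dist 2: {S4, S11, S12}
  dist 3: {S2, S7, S8, S9, S15, S16}
  dist 4: {S3, S6, S14}
  -> S3 reached at distance 4
Shortest path length = 4

4


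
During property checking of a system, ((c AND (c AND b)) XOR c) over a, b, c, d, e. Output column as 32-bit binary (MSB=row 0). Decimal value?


Formula: ((c AND (c AND b)) XOR c) over a, b, c, d, e (32 rows)
Evaluate each row (bits = a,b,c,d,e, MSB first):
  row 0 [00000]: ((0 AND (0 AND 0)) XOR 0) -> 0
  row 1 [00001]: ((0 AND (0 AND 0)) XOR 0) -> 0
  row 2 [00010]: ((0 AND (0 AND 0)) XOR 0) -> 0
  row 3 [00011]: ((0 AND (0 AND 0)) XOR 0) -> 0
  row 4 [00100]: ((1 AND (1 AND 0)) XOR 1) -> 1
  row 5 [00101]: ((1 AND (1 AND 0)) XOR 1) -> 1
  row 6 [00110]: ((1 AND (1 AND 0)) XOR 1) -> 1
  row 7 [00111]: ((1 AND (1 AND 0)) XOR 1) -> 1
  row 8 [01000]: ((0 AND (0 AND 1)) XOR 0) -> 0
  row 9 [01001]: ((0 AND (0 AND 1)) XOR 0) -> 0
  row 10 [01010]: ((0 AND (0 AND 1)) XOR 0) -> 0
  row 11 [01011]: ((0 AND (0 AND 1)) XOR 0) -> 0
  row 12 [01100]: ((1 AND (1 AND 1)) XOR 1) -> 0
  row 13 [01101]: ((1 AND (1 AND 1)) XOR 1) -> 0
  row 14 [01110]: ((1 AND (1 AND 1)) XOR 1) -> 0
  row 15 [01111]: ((1 AND (1 AND 1)) XOR 1) -> 0
  row 16 [10000]: ((0 AND (0 AND 0)) XOR 0) -> 0
  row 17 [10001]: ((0 AND (0 AND 0)) XOR 0) -> 0
  row 18 [10010]: ((0 AND (0 AND 0)) XOR 0) -> 0
  row 19 [10011]: ((0 AND (0 AND 0)) XOR 0) -> 0
  row 20 [10100]: ((1 AND (1 AND 0)) XOR 1) -> 1
  row 21 [10101]: ((1 AND (1 AND 0)) XOR 1) -> 1
  row 22 [10110]: ((1 AND (1 AND 0)) XOR 1) -> 1
  row 23 [10111]: ((1 AND (1 AND 0)) XOR 1) -> 1
  row 24 [11000]: ((0 AND (0 AND 1)) XOR 0) -> 0
  row 25 [11001]: ((0 AND (0 AND 1)) XOR 0) -> 0
  row 26 [11010]: ((0 AND (0 AND 1)) XOR 0) -> 0
  row 27 [11011]: ((0 AND (0 AND 1)) XOR 0) -> 0
  row 28 [11100]: ((1 AND (1 AND 1)) XOR 1) -> 0
  row 29 [11101]: ((1 AND (1 AND 1)) XOR 1) -> 0
  row 30 [11110]: ((1 AND (1 AND 1)) XOR 1) -> 0
  row 31 [11111]: ((1 AND (1 AND 1)) XOR 1) -> 0
Full result column, 4 rows per line (a,b,c fixed per line; d,e runs 00..11 left to right):
  rows 0-3 [a,b,c=000]: 0000  = hex 0
  rows 4-7 [a,b,c=001]: 1111  = hex F
  rows 8-11 [a,b,c=010]: 0000  = hex 0
  rows 12-15 [a,b,c=011]: 0000  = hex 0
  rows 16-19 [a,b,c=100]: 0000  = hex 0
  rows 20-23 [a,b,c=101]: 1111  = hex F
  rows 24-27 [a,b,c=110]: 0000  = hex 0
  rows 28-31 [a,b,c=111]: 0000  = hex 0
Output column (row 0 .. row 31) = 00001111000000000000111100000000
Output column grouped in 4s = 0000 1111 0000 0000 0000 1111 0000 0000 = 0x0F000F00
Convert to decimal digit by digit (value = value*16 + digit):
  0 -> 0
  0*16 + 15 (F) = 15
  15*16 + 0 = 240
  240*16 + 0 = 3840
  3840*16 + 0 = 61440
  61440*16 + 15 (F) = 983055
  983055*16 + 0 = 15728880
  15728880*16 + 0 = 251662080
Decimal = 251662080

251662080


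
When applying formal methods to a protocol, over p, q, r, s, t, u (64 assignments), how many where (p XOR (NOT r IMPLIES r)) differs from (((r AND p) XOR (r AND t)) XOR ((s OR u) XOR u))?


F1 = (p XOR (NOT r IMPLIES r))
F2 = (((r AND p) XOR (r AND t)) XOR ((s OR u) XOR u))
Evaluate both on each of 64 rows (bits = p,q,r,s,t,u):
  row 0 [000000]: F1=0 F2=0 -> 0
  row 1 [000001]: F1=0 F2=0 -> 0
  row 2 [000010]: F1=0 F2=0 -> 0
  row 3 [000011]: F1=0 F2=0 -> 0
  row 4 [000100]: F1=0 F2=1 (differ) -> 1
  (every remaining row is evaluated the same way; all 64 results are listed next)
Full result column, 8 rows per line (p,q,r fixed per line; s,t,u runs 000..111 left to right):
  rows 0-7 [p,q,r=000]: 00001010  (ones: 2)
  rows 8-15 [p,q,r=001]: 11000110  (ones: 4)
  rows 16-23 [p,q,r=010]: 00001010  (ones: 2)
  rows 24-31 [p,q,r=011]: 11000110  (ones: 4)
  rows 32-39 [p,q,r=100]: 11110101  (ones: 6)
  rows 40-47 [p,q,r=101]: 11000110  (ones: 4)
  rows 48-55 [p,q,r=110]: 11110101  (ones: 6)
  rows 56-63 [p,q,r=111]: 11000110  (ones: 4)
Disagreements = 2+4+2+4+6+4+6+4 = 32

32


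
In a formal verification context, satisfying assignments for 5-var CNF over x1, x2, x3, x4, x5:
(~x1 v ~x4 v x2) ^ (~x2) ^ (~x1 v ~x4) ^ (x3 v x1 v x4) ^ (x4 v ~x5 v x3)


CNF with 5 clauses over 5 vars (32 assignments).
An assignment satisfies CNF iff every clause has >=1 true literal.
Check each row (bits = x1,x2,x3,x4,x5; clause T/F shown):
  row 0 [00000]: clauses=TTTFT -> 0
  row 1 [00001]: clauses=TTTFF -> 0
  row 2 [00010]: clauses=TTTTT -> 1
  row 3 [00011]: clauses=TTTTT -> 1
  row 4 [00100]: clauses=TTTTT -> 1
  row 5 [00101]: clauses=TTTTT -> 1
  row 6 [00110]: clauses=TTTTT -> 1
  row 7 [00111]: clauses=TTTTT -> 1
  row 8 [01000]: clauses=TFTFT -> 0
  row 9 [01001]: clauses=TFTFF -> 0
  row 10 [01010]: clauses=TFTTT -> 0
  row 11 [01011]: clauses=TFTTT -> 0
  row 12 [01100]: clauses=TFTTT -> 0
  row 13 [01101]: clauses=TFTTT -> 0
  row 14 [01110]: clauses=TFTTT -> 0
  row 15 [01111]: clauses=TFTTT -> 0
  row 16 [10000]: clauses=TTTTT -> 1
  row 17 [10001]: clauses=TTTTF -> 0
  row 18 [10010]: clauses=FTFTT -> 0
  row 19 [10011]: clauses=FTFTT -> 0
  row 20 [10100]: clauses=TTTTT -> 1
  row 21 [10101]: clauses=TTTTT -> 1
  row 22 [10110]: clauses=FTFTT -> 0
  row 23 [10111]: clauses=FTFTT -> 0
  row 24 [11000]: clauses=TFTTT -> 0
  row 25 [11001]: clauses=TFTTF -> 0
  row 26 [11010]: clauses=TFFTT -> 0
  row 27 [11011]: clauses=TFFTT -> 0
  row 28 [11100]: clauses=TFTTT -> 0
  row 29 [11101]: clauses=TFTTT -> 0
  row 30 [11110]: clauses=TFFTT -> 0
  row 31 [11111]: clauses=TFFTT -> 0
Full result column, 8 rows per line (x1,x2 fixed per line; x3,x4,x5 runs 000..111 left to right):
  rows 0-7 [x1,x2=00]: 00111111  (ones: 6)
  rows 8-15 [x1,x2=01]: 00000000  (ones: 0)
  rows 16-23 [x1,x2=10]: 10001100  (ones: 3)
  rows 24-31 [x1,x2=11]: 00000000  (ones: 0)
Satisfying assignments = 6+0+3+0 = 9

9


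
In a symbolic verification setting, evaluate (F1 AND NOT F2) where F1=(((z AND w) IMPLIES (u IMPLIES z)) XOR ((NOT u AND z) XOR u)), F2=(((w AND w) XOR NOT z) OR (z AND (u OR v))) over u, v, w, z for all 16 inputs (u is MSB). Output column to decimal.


F1 = (((z AND w) IMPLIES (u IMPLIES z)) XOR ((NOT u AND z) XOR u))
F2 = (((w AND w) XOR NOT z) OR (z AND (u OR v)))
Counterexample to F1=>F2 is where F1=1 and F2=0.
Evaluate each row (bits = u,v,w,z, MSB first):
  row 0 [0000]: F1=1 F2=1 -> F1&~F2 -> 0
  row 1 [0001]: F1=0 F2=0 -> F1&~F2 -> 0
  row 2 [0010]: F1=1 F2=0 -> F1&~F2 -> 1
  row 3 [0011]: F1=0 F2=1 -> F1&~F2 -> 0
  row 4 [0100]: F1=1 F2=1 -> F1&~F2 -> 0
  row 5 [0101]: F1=0 F2=1 -> F1&~F2 -> 0
  row 6 [0110]: F1=1 F2=0 -> F1&~F2 -> 1
  row 7 [0111]: F1=0 F2=1 -> F1&~F2 -> 0
  row 8 [1000]: F1=0 F2=1 -> F1&~F2 -> 0
  row 9 [1001]: F1=0 F2=1 -> F1&~F2 -> 0
  row 10 [1010]: F1=0 F2=0 -> F1&~F2 -> 0
  row 11 [1011]: F1=0 F2=1 -> F1&~F2 -> 0
  row 12 [1100]: F1=0 F2=1 -> F1&~F2 -> 0
  row 13 [1101]: F1=0 F2=1 -> F1&~F2 -> 0
  row 14 [1110]: F1=0 F2=0 -> F1&~F2 -> 0
  row 15 [1111]: F1=0 F2=1 -> F1&~F2 -> 0
Full result column, 4 rows per line (u,v fixed per line; w,z runs 00..11 left to right):
  rows 0-3 [u,v=00]: 0010  = hex 2
  rows 4-7 [u,v=01]: 0010  = hex 2
  rows 8-11 [u,v=10]: 0000  = hex 0
  rows 12-15 [u,v=11]: 0000  = hex 0
Counterexample vector (row 0 .. row 15) = 0010001000000000
Output column grouped in 4s = 0010 0010 0000 0000 = 0x2200
Convert to decimal digit by digit (value = value*16 + digit):
  2 -> 2
  2*16 + 2 = 34
  34*16 + 0 = 544
  544*16 + 0 = 8704
Decimal = 8704

8704


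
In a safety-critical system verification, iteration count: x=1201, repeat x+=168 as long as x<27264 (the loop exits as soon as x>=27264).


Step 1: x goes from 1201 toward 27264 by 168; the body runs while x<27264, so iterations = ceil((bound-start)/step)
Step 2: Distance=26063
Step 3: ceil(26063/168)=156

156


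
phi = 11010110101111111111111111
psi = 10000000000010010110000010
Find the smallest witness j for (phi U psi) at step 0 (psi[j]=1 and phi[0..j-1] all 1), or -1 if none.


(phi U psi) at 0: need smallest j with psi[j]=1 and phi[i]=1 for all i in [0,j).
Scan from step 0:
  step 0: psi=1 and phi held for [0,0) -> witness found
Witness step = 0

0


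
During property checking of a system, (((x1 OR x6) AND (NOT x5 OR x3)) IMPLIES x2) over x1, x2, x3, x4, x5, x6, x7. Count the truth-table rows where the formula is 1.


Formula: (((x1 OR x6) AND (NOT x5 OR x3)) IMPLIES x2) over 7 vars (128 rows)
Evaluate each row (x1, x2, x3, x4, x5, x6, x7 as bits, MSB first):
  row 0 [0000000]: (((0 OR 0) AND (NOT 0 OR 0)) IMPLIES 0) -> 1
  row 1 [0000001]: (((0 OR 0) AND (NOT 0 OR 0)) IMPLIES 0) -> 1
  row 2 [0000010]: (((0 OR 1) AND (NOT 0 OR 0)) IMPLIES 0) -> 0
  row 3 [0000011]: (((0 OR 1) AND (NOT 0 OR 0)) IMPLIES 0) -> 0
  row 4 [0000100]: (((0 OR 0) AND (NOT 1 OR 0)) IMPLIES 0) -> 1
  (every remaining row is evaluated the same way; all 128 results are listed next)
Full result column, 8 rows per line (x1,x2,x3,x4 fixed per line; x5,x6,x7 runs 000..111 left to right):
  rows 0-7 [x1,x2,x3,x4=0000]: 11001111  (ones: 6)
  rows 8-15 [x1,x2,x3,x4=0001]: 11001111  (ones: 6)
  rows 16-23 [x1,x2,x3,x4=0010]: 11001100  (ones: 4)
  rows 24-31 [x1,x2,x3,x4=0011]: 11001100  (ones: 4)
  rows 32-39 [x1,x2,x3,x4=0100]: 11111111  (ones: 8)
  rows 40-47 [x1,x2,x3,x4=0101]: 11111111  (ones: 8)
  rows 48-55 [x1,x2,x3,x4=0110]: 11111111  (ones: 8)
  rows 56-63 [x1,x2,x3,x4=0111]: 11111111  (ones: 8)
  rows 64-71 [x1,x2,x3,x4=1000]: 00001111  (ones: 4)
  rows 72-79 [x1,x2,x3,x4=1001]: 00001111  (ones: 4)
  rows 80-87 [x1,x2,x3,x4=1010]: 00000000  (ones: 0)
  rows 88-95 [x1,x2,x3,x4=1011]: 00000000  (ones: 0)
  rows 96-103 [x1,x2,x3,x4=1100]: 11111111  (ones: 8)
  rows 104-111 [x1,x2,x3,x4=1101]: 11111111  (ones: 8)
  rows 112-119 [x1,x2,x3,x4=1110]: 11111111  (ones: 8)
  rows 120-127 [x1,x2,x3,x4=1111]: 11111111  (ones: 8)
Count of 1-rows = 6+6+4+4+8+8+8+8+4+4+0+0+8+8+8+8 = 92

92


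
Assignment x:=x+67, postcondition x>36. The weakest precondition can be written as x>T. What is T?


Formula: wp(x:=E, P) = P[E/x] (substitute E for x in postcondition)
Step 1: Postcondition: x>36
Step 2: Substitute x+67 for x: x+67>36
Step 3: Solve for x: x > 36-67 = -31

-31


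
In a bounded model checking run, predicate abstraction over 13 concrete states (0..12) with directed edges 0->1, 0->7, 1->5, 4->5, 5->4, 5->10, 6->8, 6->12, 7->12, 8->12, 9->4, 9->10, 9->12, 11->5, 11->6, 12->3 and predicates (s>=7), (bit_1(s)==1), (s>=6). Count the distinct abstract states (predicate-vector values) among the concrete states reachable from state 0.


BFS from 0:
Concrete reachable: {0, 1, 3, 4, 5, 7, 10, 12}
Abstract via predicates (s>=7), (bit_1(s)==1), (s>=6):
  (0,0,0) <- {0, 1, 4, 5}
  (0,1,0) <- {3}
  (1,0,1) <- {12}
  (1,1,1) <- {7, 10}
Distinct abstract states = 4

4


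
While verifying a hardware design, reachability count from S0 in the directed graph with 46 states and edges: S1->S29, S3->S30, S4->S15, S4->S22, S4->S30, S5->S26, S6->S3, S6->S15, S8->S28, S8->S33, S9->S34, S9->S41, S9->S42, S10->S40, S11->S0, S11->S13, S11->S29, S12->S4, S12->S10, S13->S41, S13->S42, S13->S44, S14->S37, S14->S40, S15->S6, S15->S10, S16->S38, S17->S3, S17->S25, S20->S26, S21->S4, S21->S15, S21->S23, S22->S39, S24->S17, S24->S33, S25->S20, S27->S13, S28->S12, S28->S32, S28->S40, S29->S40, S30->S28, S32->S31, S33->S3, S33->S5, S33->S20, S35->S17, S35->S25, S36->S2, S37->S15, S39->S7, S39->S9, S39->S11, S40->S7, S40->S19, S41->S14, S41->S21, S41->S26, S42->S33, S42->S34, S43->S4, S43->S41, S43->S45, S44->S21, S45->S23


BFS from S0:
  layer 0: {S0}
Reachable set: {S0}
Count = 1

1


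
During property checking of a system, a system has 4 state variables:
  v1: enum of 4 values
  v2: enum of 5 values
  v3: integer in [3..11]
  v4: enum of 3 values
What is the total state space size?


State space = product of domain sizes of all variables.
Domain sizes:
  v1 (enum of 4 values): 4
  v2 (enum of 5 values): 5
  v3 (integer in [3..11]): 9
  v4 (enum of 3 values): 3
Product = 4 * 5 * 9 * 3 = 540

540


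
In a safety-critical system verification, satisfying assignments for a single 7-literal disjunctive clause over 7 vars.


Step 1: Total=2^7=128
Step 2: Unsat when all 7 false: 2^0=1
Step 3: Sat=128-1=127

127


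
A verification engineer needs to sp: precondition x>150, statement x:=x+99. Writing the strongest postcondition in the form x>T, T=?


Formula: sp(P, x:=E) = exists old_x. (x = E[old_x/x]) AND P[old_x/x] (old_x is the value of x before the assignment; eliminate old_x by solving x = E[old_x/x] for old_x)
Step 1: Precondition P: x>150, i.e. old_x > 150
Step 2: Assignment gives x = old_x + 99, so old_x = x - 99
Step 3: Substitute into P: x - 99 > 150
Step 4: Simplify: x > 150+99 = 249

249


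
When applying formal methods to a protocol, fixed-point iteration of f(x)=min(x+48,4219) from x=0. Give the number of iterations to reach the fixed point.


Step 1: x=0, cap=4219, increment=48
Step 2: x grows by 48 each step until capped at 4219; fixed point is x=4219
Step 3: iterations = ceil(4219/48) = 88

88


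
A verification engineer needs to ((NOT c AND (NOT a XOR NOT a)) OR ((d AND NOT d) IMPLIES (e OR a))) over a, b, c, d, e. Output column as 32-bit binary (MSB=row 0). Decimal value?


Formula: ((NOT c AND (NOT a XOR NOT a)) OR ((d AND NOT d) IMPLIES (e OR a))) over a, b, c, d, e (32 rows)
Evaluate each row (bits = a,b,c,d,e, MSB first):
  row 0 [00000]: ((NOT 0 AND (NOT 0 XOR NOT 0)) OR ((0 AND NOT 0) IMPLIES (0 OR 0))) -> 1
  row 1 [00001]: ((NOT 0 AND (NOT 0 XOR NOT 0)) OR ((0 AND NOT 0) IMPLIES (1 OR 0))) -> 1
  row 2 [00010]: ((NOT 0 AND (NOT 0 XOR NOT 0)) OR ((1 AND NOT 1) IMPLIES (0 OR 0))) -> 1
  row 3 [00011]: ((NOT 0 AND (NOT 0 XOR NOT 0)) OR ((1 AND NOT 1) IMPLIES (1 OR 0))) -> 1
  row 4 [00100]: ((NOT 1 AND (NOT 0 XOR NOT 0)) OR ((0 AND NOT 0) IMPLIES (0 OR 0))) -> 1
  row 5 [00101]: ((NOT 1 AND (NOT 0 XOR NOT 0)) OR ((0 AND NOT 0) IMPLIES (1 OR 0))) -> 1
  row 6 [00110]: ((NOT 1 AND (NOT 0 XOR NOT 0)) OR ((1 AND NOT 1) IMPLIES (0 OR 0))) -> 1
  row 7 [00111]: ((NOT 1 AND (NOT 0 XOR NOT 0)) OR ((1 AND NOT 1) IMPLIES (1 OR 0))) -> 1
  row 8 [01000]: ((NOT 0 AND (NOT 0 XOR NOT 0)) OR ((0 AND NOT 0) IMPLIES (0 OR 0))) -> 1
  row 9 [01001]: ((NOT 0 AND (NOT 0 XOR NOT 0)) OR ((0 AND NOT 0) IMPLIES (1 OR 0))) -> 1
  row 10 [01010]: ((NOT 0 AND (NOT 0 XOR NOT 0)) OR ((1 AND NOT 1) IMPLIES (0 OR 0))) -> 1
  row 11 [01011]: ((NOT 0 AND (NOT 0 XOR NOT 0)) OR ((1 AND NOT 1) IMPLIES (1 OR 0))) -> 1
  row 12 [01100]: ((NOT 1 AND (NOT 0 XOR NOT 0)) OR ((0 AND NOT 0) IMPLIES (0 OR 0))) -> 1
  row 13 [01101]: ((NOT 1 AND (NOT 0 XOR NOT 0)) OR ((0 AND NOT 0) IMPLIES (1 OR 0))) -> 1
  row 14 [01110]: ((NOT 1 AND (NOT 0 XOR NOT 0)) OR ((1 AND NOT 1) IMPLIES (0 OR 0))) -> 1
  row 15 [01111]: ((NOT 1 AND (NOT 0 XOR NOT 0)) OR ((1 AND NOT 1) IMPLIES (1 OR 0))) -> 1
  row 16 [10000]: ((NOT 0 AND (NOT 1 XOR NOT 1)) OR ((0 AND NOT 0) IMPLIES (0 OR 1))) -> 1
  row 17 [10001]: ((NOT 0 AND (NOT 1 XOR NOT 1)) OR ((0 AND NOT 0) IMPLIES (1 OR 1))) -> 1
  row 18 [10010]: ((NOT 0 AND (NOT 1 XOR NOT 1)) OR ((1 AND NOT 1) IMPLIES (0 OR 1))) -> 1
  row 19 [10011]: ((NOT 0 AND (NOT 1 XOR NOT 1)) OR ((1 AND NOT 1) IMPLIES (1 OR 1))) -> 1
  row 20 [10100]: ((NOT 1 AND (NOT 1 XOR NOT 1)) OR ((0 AND NOT 0) IMPLIES (0 OR 1))) -> 1
  row 21 [10101]: ((NOT 1 AND (NOT 1 XOR NOT 1)) OR ((0 AND NOT 0) IMPLIES (1 OR 1))) -> 1
  row 22 [10110]: ((NOT 1 AND (NOT 1 XOR NOT 1)) OR ((1 AND NOT 1) IMPLIES (0 OR 1))) -> 1
  row 23 [10111]: ((NOT 1 AND (NOT 1 XOR NOT 1)) OR ((1 AND NOT 1) IMPLIES (1 OR 1))) -> 1
  row 24 [11000]: ((NOT 0 AND (NOT 1 XOR NOT 1)) OR ((0 AND NOT 0) IMPLIES (0 OR 1))) -> 1
  row 25 [11001]: ((NOT 0 AND (NOT 1 XOR NOT 1)) OR ((0 AND NOT 0) IMPLIES (1 OR 1))) -> 1
  row 26 [11010]: ((NOT 0 AND (NOT 1 XOR NOT 1)) OR ((1 AND NOT 1) IMPLIES (0 OR 1))) -> 1
  row 27 [11011]: ((NOT 0 AND (NOT 1 XOR NOT 1)) OR ((1 AND NOT 1) IMPLIES (1 OR 1))) -> 1
  row 28 [11100]: ((NOT 1 AND (NOT 1 XOR NOT 1)) OR ((0 AND NOT 0) IMPLIES (0 OR 1))) -> 1
  row 29 [11101]: ((NOT 1 AND (NOT 1 XOR NOT 1)) OR ((0 AND NOT 0) IMPLIES (1 OR 1))) -> 1
  row 30 [11110]: ((NOT 1 AND (NOT 1 XOR NOT 1)) OR ((1 AND NOT 1) IMPLIES (0 OR 1))) -> 1
  row 31 [11111]: ((NOT 1 AND (NOT 1 XOR NOT 1)) OR ((1 AND NOT 1) IMPLIES (1 OR 1))) -> 1
Full result column, 4 rows per line (a,b,c fixed per line; d,e runs 00..11 left to right):
  rows 0-3 [a,b,c=000]: 1111  = hex F
  rows 4-7 [a,b,c=001]: 1111  = hex F
  rows 8-11 [a,b,c=010]: 1111  = hex F
  rows 12-15 [a,b,c=011]: 1111  = hex F
  rows 16-19 [a,b,c=100]: 1111  = hex F
  rows 20-23 [a,b,c=101]: 1111  = hex F
  rows 24-27 [a,b,c=110]: 1111  = hex F
  rows 28-31 [a,b,c=111]: 1111  = hex F
Output column (row 0 .. row 31) = 11111111111111111111111111111111
Output column grouped in 4s = 1111 1111 1111 1111 1111 1111 1111 1111 = 0xFFFFFFFF
Convert to decimal digit by digit (value = value*16 + digit):
  F -> 15
  15*16 + 15 (F) = 255
  255*16 + 15 (F) = 4095
  4095*16 + 15 (F) = 65535
  65535*16 + 15 (F) = 1048575
  1048575*16 + 15 (F) = 16777215
  16777215*16 + 15 (F) = 268435455
  268435455*16 + 15 (F) = 4294967295
Decimal = 4294967295

4294967295


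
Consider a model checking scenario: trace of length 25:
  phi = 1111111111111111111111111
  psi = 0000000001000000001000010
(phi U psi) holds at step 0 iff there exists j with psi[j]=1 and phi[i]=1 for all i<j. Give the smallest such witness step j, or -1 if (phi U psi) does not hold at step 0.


(phi U psi) at 0: need smallest j with psi[j]=1 and phi[i]=1 for all i in [0,j).
Scan from step 0:
  step 0: phi=1, psi=0 -> continue
  step 1: phi=1, psi=0 -> continue
  step 2: phi=1, psi=0 -> continue
  step 3: phi=1, psi=0 -> continue
  step 9: psi=1 and phi held for [0,9) -> witness found
Witness step = 9

9


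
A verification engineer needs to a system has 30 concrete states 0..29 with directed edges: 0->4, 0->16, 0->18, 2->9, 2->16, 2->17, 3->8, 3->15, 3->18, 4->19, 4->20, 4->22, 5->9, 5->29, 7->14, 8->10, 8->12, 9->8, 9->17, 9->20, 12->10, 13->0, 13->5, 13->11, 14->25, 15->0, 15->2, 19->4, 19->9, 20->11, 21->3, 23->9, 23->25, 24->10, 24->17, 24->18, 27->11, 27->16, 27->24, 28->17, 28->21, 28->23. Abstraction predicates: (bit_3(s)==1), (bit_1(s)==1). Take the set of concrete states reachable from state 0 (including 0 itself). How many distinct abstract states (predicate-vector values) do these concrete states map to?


BFS from 0:
Concrete reachable: {0, 4, 8, 9, 10, 11, 12, 16, 17, 18, 19, 20, 22}
Abstract via predicates (bit_3(s)==1), (bit_1(s)==1):
  (0,0) <- {0, 4, 16, 17, 20}
  (0,1) <- {18, 19, 22}
  (1,0) <- {8, 9, 12}
  (1,1) <- {10, 11}
Distinct abstract states = 4

4


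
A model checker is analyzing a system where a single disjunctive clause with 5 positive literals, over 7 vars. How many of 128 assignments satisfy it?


Step 1: Total=2^7=128
Step 2: Unsat when all 5 false: 2^2=4
Step 3: Sat=128-4=124

124


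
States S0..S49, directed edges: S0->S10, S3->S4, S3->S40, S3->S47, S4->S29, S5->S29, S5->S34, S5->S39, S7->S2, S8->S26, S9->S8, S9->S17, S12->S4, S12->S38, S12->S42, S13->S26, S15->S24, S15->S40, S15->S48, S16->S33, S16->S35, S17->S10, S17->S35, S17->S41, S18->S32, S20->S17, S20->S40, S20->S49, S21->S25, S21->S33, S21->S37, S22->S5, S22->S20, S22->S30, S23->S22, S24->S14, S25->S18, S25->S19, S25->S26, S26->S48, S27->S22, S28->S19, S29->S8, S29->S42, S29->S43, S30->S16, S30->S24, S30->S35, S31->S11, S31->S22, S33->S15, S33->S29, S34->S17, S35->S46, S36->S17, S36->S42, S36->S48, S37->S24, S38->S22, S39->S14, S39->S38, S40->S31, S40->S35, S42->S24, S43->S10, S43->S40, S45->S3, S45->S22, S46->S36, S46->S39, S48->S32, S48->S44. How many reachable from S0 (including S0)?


BFS from S0:
  layer 0: {S0}
  layer 1: {S10}
Reachable set: {S0, S10}
Count = 2

2


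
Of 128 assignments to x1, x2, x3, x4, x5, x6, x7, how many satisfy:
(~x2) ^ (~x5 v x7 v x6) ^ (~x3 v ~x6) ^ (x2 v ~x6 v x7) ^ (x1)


CNF with 5 clauses over 7 vars (128 assignments).
An assignment satisfies CNF iff every clause has >=1 true literal.
Check each row (bits = x1,x2,x3,x4,x5,x6,x7; clause T/F shown):
  row 0 [0000000]: clauses=TTTTF -> 0
  row 1 [0000001]: clauses=TTTTF -> 0
  row 2 [0000010]: clauses=TTTFF -> 0
  row 3 [0000011]: clauses=TTTTF -> 0
  row 4 [0000100]: clauses=TFTTF -> 0
  (every remaining row is evaluated the same way; all 128 results are listed next)
Full result column, 8 rows per line (x1,x2,x3,x4 fixed per line; x5,x6,x7 runs 000..111 left to right):
  rows 0-7 [x1,x2,x3,x4=0000]: 00000000  (ones: 0)
  rows 8-15 [x1,x2,x3,x4=0001]: 00000000  (ones: 0)
  rows 16-23 [x1,x2,x3,x4=0010]: 00000000  (ones: 0)
  rows 24-31 [x1,x2,x3,x4=0011]: 00000000  (ones: 0)
  rows 32-39 [x1,x2,x3,x4=0100]: 00000000  (ones: 0)
  rows 40-47 [x1,x2,x3,x4=0101]: 00000000  (ones: 0)
  rows 48-55 [x1,x2,x3,x4=0110]: 00000000  (ones: 0)
  rows 56-63 [x1,x2,x3,x4=0111]: 00000000  (ones: 0)
  rows 64-71 [x1,x2,x3,x4=1000]: 11010101  (ones: 5)
  rows 72-79 [x1,x2,x3,x4=1001]: 11010101  (ones: 5)
  rows 80-87 [x1,x2,x3,x4=1010]: 11000100  (ones: 3)
  rows 88-95 [x1,x2,x3,x4=1011]: 11000100  (ones: 3)
  rows 96-103 [x1,x2,x3,x4=1100]: 00000000  (ones: 0)
  rows 104-111 [x1,x2,x3,x4=1101]: 00000000  (ones: 0)
  rows 112-119 [x1,x2,x3,x4=1110]: 00000000  (ones: 0)
  rows 120-127 [x1,x2,x3,x4=1111]: 00000000  (ones: 0)
Satisfying assignments = 0+0+0+0+0+0+0+0+5+5+3+3+0+0+0+0 = 16

16


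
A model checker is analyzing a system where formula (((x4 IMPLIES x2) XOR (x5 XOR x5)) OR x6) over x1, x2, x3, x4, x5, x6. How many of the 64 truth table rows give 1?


Formula: (((x4 IMPLIES x2) XOR (x5 XOR x5)) OR x6) over 6 vars (64 rows)
Evaluate each row (x1, x2, x3, x4, x5, x6 as bits, MSB first):
  row 0 [000000]: (((0 IMPLIES 0) XOR (0 XOR 0)) OR 0) -> 1
  row 1 [000001]: (((0 IMPLIES 0) XOR (0 XOR 0)) OR 1) -> 1
  row 2 [000010]: (((0 IMPLIES 0) XOR (1 XOR 1)) OR 0) -> 1
  row 3 [000011]: (((0 IMPLIES 0) XOR (1 XOR 1)) OR 1) -> 1
  row 4 [000100]: (((1 IMPLIES 0) XOR (0 XOR 0)) OR 0) -> 0
  (every remaining row is evaluated the same way; all 64 results are listed next)
Full result column, 8 rows per line (x1,x2,x3 fixed per line; x4,x5,x6 runs 000..111 left to right):
  rows 0-7 [x1,x2,x3=000]: 11110101  (ones: 6)
  rows 8-15 [x1,x2,x3=001]: 11110101  (ones: 6)
  rows 16-23 [x1,x2,x3=010]: 11111111  (ones: 8)
  rows 24-31 [x1,x2,x3=011]: 11111111  (ones: 8)
  rows 32-39 [x1,x2,x3=100]: 11110101  (ones: 6)
  rows 40-47 [x1,x2,x3=101]: 11110101  (ones: 6)
  rows 48-55 [x1,x2,x3=110]: 11111111  (ones: 8)
  rows 56-63 [x1,x2,x3=111]: 11111111  (ones: 8)
Count of 1-rows = 6+6+8+8+6+6+8+8 = 56

56


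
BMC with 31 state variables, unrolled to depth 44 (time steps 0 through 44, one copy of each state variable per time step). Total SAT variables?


BMC unrolls to depth k, creating one copy of each state var for steps 0..k.
Step count = 44 + 1 = 45 (steps 0 through 44)
Vars per step = 31
Total = 31 * 45 = 1395

1395


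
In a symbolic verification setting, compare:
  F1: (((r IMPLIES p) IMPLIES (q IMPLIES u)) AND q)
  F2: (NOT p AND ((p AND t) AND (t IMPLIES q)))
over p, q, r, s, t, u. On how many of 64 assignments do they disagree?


F1 = (((r IMPLIES p) IMPLIES (q IMPLIES u)) AND q)
F2 = (NOT p AND ((p AND t) AND (t IMPLIES q)))
Evaluate both on each of 64 rows (bits = p,q,r,s,t,u):
  row 0 [000000]: F1=0 F2=0 -> 0
  row 1 [000001]: F1=0 F2=0 -> 0
  row 2 [000010]: F1=0 F2=0 -> 0
  row 3 [000011]: F1=0 F2=0 -> 0
  row 4 [000100]: F1=0 F2=0 -> 0
  (every remaining row is evaluated the same way; all 64 results are listed next)
Full result column, 8 rows per line (p,q,r fixed per line; s,t,u runs 000..111 left to right):
  rows 0-7 [p,q,r=000]: 00000000  (ones: 0)
  rows 8-15 [p,q,r=001]: 00000000  (ones: 0)
  rows 16-23 [p,q,r=010]: 01010101  (ones: 4)
  rows 24-31 [p,q,r=011]: 11111111  (ones: 8)
  rows 32-39 [p,q,r=100]: 00000000  (ones: 0)
  rows 40-47 [p,q,r=101]: 00000000  (ones: 0)
  rows 48-55 [p,q,r=110]: 01010101  (ones: 4)
  rows 56-63 [p,q,r=111]: 01010101  (ones: 4)
Disagreements = 0+0+4+8+0+0+4+4 = 20

20


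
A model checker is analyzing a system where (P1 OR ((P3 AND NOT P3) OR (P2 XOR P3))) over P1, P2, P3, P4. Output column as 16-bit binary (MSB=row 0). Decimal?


Formula: (P1 OR ((P3 AND NOT P3) OR (P2 XOR P3))) over P1, P2, P3, P4 (16 rows)
Evaluate each row (bits = P1,P2,P3,P4, MSB first):
  row 0 [0000]: (0 OR ((0 AND NOT 0) OR (0 XOR 0))) -> 0
  row 1 [0001]: (0 OR ((0 AND NOT 0) OR (0 XOR 0))) -> 0
  row 2 [0010]: (0 OR ((1 AND NOT 1) OR (0 XOR 1))) -> 1
  row 3 [0011]: (0 OR ((1 AND NOT 1) OR (0 XOR 1))) -> 1
  row 4 [0100]: (0 OR ((0 AND NOT 0) OR (1 XOR 0))) -> 1
  row 5 [0101]: (0 OR ((0 AND NOT 0) OR (1 XOR 0))) -> 1
  row 6 [0110]: (0 OR ((1 AND NOT 1) OR (1 XOR 1))) -> 0
  row 7 [0111]: (0 OR ((1 AND NOT 1) OR (1 XOR 1))) -> 0
  row 8 [1000]: (1 OR ((0 AND NOT 0) OR (0 XOR 0))) -> 1
  row 9 [1001]: (1 OR ((0 AND NOT 0) OR (0 XOR 0))) -> 1
  row 10 [1010]: (1 OR ((1 AND NOT 1) OR (0 XOR 1))) -> 1
  row 11 [1011]: (1 OR ((1 AND NOT 1) OR (0 XOR 1))) -> 1
  row 12 [1100]: (1 OR ((0 AND NOT 0) OR (1 XOR 0))) -> 1
  row 13 [1101]: (1 OR ((0 AND NOT 0) OR (1 XOR 0))) -> 1
  row 14 [1110]: (1 OR ((1 AND NOT 1) OR (1 XOR 1))) -> 1
  row 15 [1111]: (1 OR ((1 AND NOT 1) OR (1 XOR 1))) -> 1
Full result column, 4 rows per line (P1,P2 fixed per line; P3,P4 runs 00..11 left to right):
  rows 0-3 [P1,P2=00]: 0011  = hex 3
  rows 4-7 [P1,P2=01]: 1100  = hex C
  rows 8-11 [P1,P2=10]: 1111  = hex F
  rows 12-15 [P1,P2=11]: 1111  = hex F
Output column (row 0 .. row 15) = 0011110011111111
Output column grouped in 4s = 0011 1100 1111 1111 = 0x3CFF
Convert to decimal digit by digit (value = value*16 + digit):
  3 -> 3
  3*16 + 12 (C) = 60
  60*16 + 15 (F) = 975
  975*16 + 15 (F) = 15615
Decimal = 15615

15615


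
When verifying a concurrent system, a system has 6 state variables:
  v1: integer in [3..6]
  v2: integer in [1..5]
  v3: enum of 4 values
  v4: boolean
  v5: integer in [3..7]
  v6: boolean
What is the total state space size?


State space = product of domain sizes of all variables.
Domain sizes:
  v1 (integer in [3..6]): 4
  v2 (integer in [1..5]): 5
  v3 (enum of 4 values): 4
  v4 (boolean): 2
  v5 (integer in [3..7]): 5
  v6 (boolean): 2
Product = 4 * 5 * 4 * 2 * 5 * 2 = 1600

1600


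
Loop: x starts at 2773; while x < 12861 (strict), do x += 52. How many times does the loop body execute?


Step 1: x goes from 2773 toward 12861 by 52; the body runs while x<12861, so iterations = ceil((bound-start)/step)
Step 2: Distance=10088
Step 3: ceil(10088/52)=194

194


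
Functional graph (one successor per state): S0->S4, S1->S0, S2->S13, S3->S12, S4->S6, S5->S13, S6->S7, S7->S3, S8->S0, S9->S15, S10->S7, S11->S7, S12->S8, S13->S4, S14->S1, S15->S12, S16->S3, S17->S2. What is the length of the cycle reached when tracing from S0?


Trace from S0 until a state repeats:
  S0 -> S4 -> S6 -> S7 -> S3 -> S12 -> S8 -> S0
S0 first seen at step 0, revisited at step 7.
Cycle length = 7 - 0 = 7

7


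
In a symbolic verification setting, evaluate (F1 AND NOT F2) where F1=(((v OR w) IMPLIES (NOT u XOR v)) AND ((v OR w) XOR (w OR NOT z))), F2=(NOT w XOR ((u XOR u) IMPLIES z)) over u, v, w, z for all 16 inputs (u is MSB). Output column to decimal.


F1 = (((v OR w) IMPLIES (NOT u XOR v)) AND ((v OR w) XOR (w OR NOT z)))
F2 = (NOT w XOR ((u XOR u) IMPLIES z))
Counterexample to F1=>F2 is where F1=1 and F2=0.
Evaluate each row (bits = u,v,w,z, MSB first):
  row 0 [0000]: F1=1 F2=0 -> F1&~F2 -> 1
  row 1 [0001]: F1=0 F2=0 -> F1&~F2 -> 0
  row 2 [0010]: F1=0 F2=1 -> F1&~F2 -> 0
  row 3 [0011]: F1=0 F2=1 -> F1&~F2 -> 0
  row 4 [0100]: F1=0 F2=0 -> F1&~F2 -> 0
  row 5 [0101]: F1=0 F2=0 -> F1&~F2 -> 0
  row 6 [0110]: F1=0 F2=1 -> F1&~F2 -> 0
  row 7 [0111]: F1=0 F2=1 -> F1&~F2 -> 0
  row 8 [1000]: F1=1 F2=0 -> F1&~F2 -> 1
  row 9 [1001]: F1=0 F2=0 -> F1&~F2 -> 0
  row 10 [1010]: F1=0 F2=1 -> F1&~F2 -> 0
  row 11 [1011]: F1=0 F2=1 -> F1&~F2 -> 0
  row 12 [1100]: F1=0 F2=0 -> F1&~F2 -> 0
  row 13 [1101]: F1=1 F2=0 -> F1&~F2 -> 1
  row 14 [1110]: F1=0 F2=1 -> F1&~F2 -> 0
  row 15 [1111]: F1=0 F2=1 -> F1&~F2 -> 0
Full result column, 4 rows per line (u,v fixed per line; w,z runs 00..11 left to right):
  rows 0-3 [u,v=00]: 1000  = hex 8
  rows 4-7 [u,v=01]: 0000  = hex 0
  rows 8-11 [u,v=10]: 1000  = hex 8
  rows 12-15 [u,v=11]: 0100  = hex 4
Counterexample vector (row 0 .. row 15) = 1000000010000100
Output column grouped in 4s = 1000 0000 1000 0100 = 0x8084
Convert to decimal digit by digit (value = value*16 + digit):
  8 -> 8
  8*16 + 0 = 128
  128*16 + 8 = 2056
  2056*16 + 4 = 32900
Decimal = 32900

32900


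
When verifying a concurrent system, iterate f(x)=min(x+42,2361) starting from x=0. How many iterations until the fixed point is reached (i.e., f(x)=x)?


Step 1: x=0, cap=2361, increment=42
Step 2: x grows by 42 each step until capped at 2361; fixed point is x=2361
Step 3: iterations = ceil(2361/42) = 57

57


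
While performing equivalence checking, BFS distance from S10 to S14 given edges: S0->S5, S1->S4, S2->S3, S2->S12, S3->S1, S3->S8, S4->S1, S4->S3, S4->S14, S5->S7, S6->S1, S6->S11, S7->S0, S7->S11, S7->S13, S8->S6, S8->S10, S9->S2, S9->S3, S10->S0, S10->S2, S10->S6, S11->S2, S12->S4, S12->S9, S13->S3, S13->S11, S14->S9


BFS layer-by-layer from S10:
  dist 0: {S10}
  dist 1: {S0, S2, S6}
  dist 2: {S1, S3, S5, S11, S12}
  dist 3: {S4, S7, S8, S9}
  dist 4: {S13, S14}
  -> S14 reached at distance 4
Shortest path length = 4

4


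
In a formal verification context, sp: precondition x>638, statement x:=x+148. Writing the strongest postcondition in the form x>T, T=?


Formula: sp(P, x:=E) = exists old_x. (x = E[old_x/x]) AND P[old_x/x] (old_x is the value of x before the assignment; eliminate old_x by solving x = E[old_x/x] for old_x)
Step 1: Precondition P: x>638, i.e. old_x > 638
Step 2: Assignment gives x = old_x + 148, so old_x = x - 148
Step 3: Substitute into P: x - 148 > 638
Step 4: Simplify: x > 638+148 = 786

786


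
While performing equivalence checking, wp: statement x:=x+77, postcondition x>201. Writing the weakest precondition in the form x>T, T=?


Formula: wp(x:=E, P) = P[E/x] (substitute E for x in postcondition)
Step 1: Postcondition: x>201
Step 2: Substitute x+77 for x: x+77>201
Step 3: Solve for x: x > 201-77 = 124

124


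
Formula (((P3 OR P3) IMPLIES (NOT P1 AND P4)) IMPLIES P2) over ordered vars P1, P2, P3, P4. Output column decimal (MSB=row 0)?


Formula: (((P3 OR P3) IMPLIES (NOT P1 AND P4)) IMPLIES P2) over P1, P2, P3, P4 (16 rows)
Evaluate each row (bits = P1,P2,P3,P4, MSB first):
  row 0 [0000]: (((0 OR 0) IMPLIES (NOT 0 AND 0)) IMPLIES 0) -> 0
  row 1 [0001]: (((0 OR 0) IMPLIES (NOT 0 AND 1)) IMPLIES 0) -> 0
  row 2 [0010]: (((1 OR 1) IMPLIES (NOT 0 AND 0)) IMPLIES 0) -> 1
  row 3 [0011]: (((1 OR 1) IMPLIES (NOT 0 AND 1)) IMPLIES 0) -> 0
  row 4 [0100]: (((0 OR 0) IMPLIES (NOT 0 AND 0)) IMPLIES 1) -> 1
  row 5 [0101]: (((0 OR 0) IMPLIES (NOT 0 AND 1)) IMPLIES 1) -> 1
  row 6 [0110]: (((1 OR 1) IMPLIES (NOT 0 AND 0)) IMPLIES 1) -> 1
  row 7 [0111]: (((1 OR 1) IMPLIES (NOT 0 AND 1)) IMPLIES 1) -> 1
  row 8 [1000]: (((0 OR 0) IMPLIES (NOT 1 AND 0)) IMPLIES 0) -> 0
  row 9 [1001]: (((0 OR 0) IMPLIES (NOT 1 AND 1)) IMPLIES 0) -> 0
  row 10 [1010]: (((1 OR 1) IMPLIES (NOT 1 AND 0)) IMPLIES 0) -> 1
  row 11 [1011]: (((1 OR 1) IMPLIES (NOT 1 AND 1)) IMPLIES 0) -> 1
  row 12 [1100]: (((0 OR 0) IMPLIES (NOT 1 AND 0)) IMPLIES 1) -> 1
  row 13 [1101]: (((0 OR 0) IMPLIES (NOT 1 AND 1)) IMPLIES 1) -> 1
  row 14 [1110]: (((1 OR 1) IMPLIES (NOT 1 AND 0)) IMPLIES 1) -> 1
  row 15 [1111]: (((1 OR 1) IMPLIES (NOT 1 AND 1)) IMPLIES 1) -> 1
Full result column, 4 rows per line (P1,P2 fixed per line; P3,P4 runs 00..11 left to right):
  rows 0-3 [P1,P2=00]: 0010  = hex 2
  rows 4-7 [P1,P2=01]: 1111  = hex F
  rows 8-11 [P1,P2=10]: 0011  = hex 3
  rows 12-15 [P1,P2=11]: 1111  = hex F
Output column (row 0 .. row 15) = 0010111100111111
Output column grouped in 4s = 0010 1111 0011 1111 = 0x2F3F
Convert to decimal digit by digit (value = value*16 + digit):
  2 -> 2
  2*16 + 15 (F) = 47
  47*16 + 3 = 755
  755*16 + 15 (F) = 12095
Decimal = 12095

12095


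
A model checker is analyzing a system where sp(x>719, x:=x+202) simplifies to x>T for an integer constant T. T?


Formula: sp(P, x:=E) = exists old_x. (x = E[old_x/x]) AND P[old_x/x] (old_x is the value of x before the assignment; eliminate old_x by solving x = E[old_x/x] for old_x)
Step 1: Precondition P: x>719, i.e. old_x > 719
Step 2: Assignment gives x = old_x + 202, so old_x = x - 202
Step 3: Substitute into P: x - 202 > 719
Step 4: Simplify: x > 719+202 = 921

921


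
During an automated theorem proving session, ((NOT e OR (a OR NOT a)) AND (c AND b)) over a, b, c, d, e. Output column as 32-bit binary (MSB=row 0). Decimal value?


Formula: ((NOT e OR (a OR NOT a)) AND (c AND b)) over a, b, c, d, e (32 rows)
Evaluate each row (bits = a,b,c,d,e, MSB first):
  row 0 [00000]: ((NOT 0 OR (0 OR NOT 0)) AND (0 AND 0)) -> 0
  row 1 [00001]: ((NOT 1 OR (0 OR NOT 0)) AND (0 AND 0)) -> 0
  row 2 [00010]: ((NOT 0 OR (0 OR NOT 0)) AND (0 AND 0)) -> 0
  row 3 [00011]: ((NOT 1 OR (0 OR NOT 0)) AND (0 AND 0)) -> 0
  row 4 [00100]: ((NOT 0 OR (0 OR NOT 0)) AND (1 AND 0)) -> 0
  row 5 [00101]: ((NOT 1 OR (0 OR NOT 0)) AND (1 AND 0)) -> 0
  row 6 [00110]: ((NOT 0 OR (0 OR NOT 0)) AND (1 AND 0)) -> 0
  row 7 [00111]: ((NOT 1 OR (0 OR NOT 0)) AND (1 AND 0)) -> 0
  row 8 [01000]: ((NOT 0 OR (0 OR NOT 0)) AND (0 AND 1)) -> 0
  row 9 [01001]: ((NOT 1 OR (0 OR NOT 0)) AND (0 AND 1)) -> 0
  row 10 [01010]: ((NOT 0 OR (0 OR NOT 0)) AND (0 AND 1)) -> 0
  row 11 [01011]: ((NOT 1 OR (0 OR NOT 0)) AND (0 AND 1)) -> 0
  row 12 [01100]: ((NOT 0 OR (0 OR NOT 0)) AND (1 AND 1)) -> 1
  row 13 [01101]: ((NOT 1 OR (0 OR NOT 0)) AND (1 AND 1)) -> 1
  row 14 [01110]: ((NOT 0 OR (0 OR NOT 0)) AND (1 AND 1)) -> 1
  row 15 [01111]: ((NOT 1 OR (0 OR NOT 0)) AND (1 AND 1)) -> 1
  row 16 [10000]: ((NOT 0 OR (1 OR NOT 1)) AND (0 AND 0)) -> 0
  row 17 [10001]: ((NOT 1 OR (1 OR NOT 1)) AND (0 AND 0)) -> 0
  row 18 [10010]: ((NOT 0 OR (1 OR NOT 1)) AND (0 AND 0)) -> 0
  row 19 [10011]: ((NOT 1 OR (1 OR NOT 1)) AND (0 AND 0)) -> 0
  row 20 [10100]: ((NOT 0 OR (1 OR NOT 1)) AND (1 AND 0)) -> 0
  row 21 [10101]: ((NOT 1 OR (1 OR NOT 1)) AND (1 AND 0)) -> 0
  row 22 [10110]: ((NOT 0 OR (1 OR NOT 1)) AND (1 AND 0)) -> 0
  row 23 [10111]: ((NOT 1 OR (1 OR NOT 1)) AND (1 AND 0)) -> 0
  row 24 [11000]: ((NOT 0 OR (1 OR NOT 1)) AND (0 AND 1)) -> 0
  row 25 [11001]: ((NOT 1 OR (1 OR NOT 1)) AND (0 AND 1)) -> 0
  row 26 [11010]: ((NOT 0 OR (1 OR NOT 1)) AND (0 AND 1)) -> 0
  row 27 [11011]: ((NOT 1 OR (1 OR NOT 1)) AND (0 AND 1)) -> 0
  row 28 [11100]: ((NOT 0 OR (1 OR NOT 1)) AND (1 AND 1)) -> 1
  row 29 [11101]: ((NOT 1 OR (1 OR NOT 1)) AND (1 AND 1)) -> 1
  row 30 [11110]: ((NOT 0 OR (1 OR NOT 1)) AND (1 AND 1)) -> 1
  row 31 [11111]: ((NOT 1 OR (1 OR NOT 1)) AND (1 AND 1)) -> 1
Full result column, 4 rows per line (a,b,c fixed per line; d,e runs 00..11 left to right):
  rows 0-3 [a,b,c=000]: 0000  = hex 0
  rows 4-7 [a,b,c=001]: 0000  = hex 0
  rows 8-11 [a,b,c=010]: 0000  = hex 0
  rows 12-15 [a,b,c=011]: 1111  = hex F
  rows 16-19 [a,b,c=100]: 0000  = hex 0
  rows 20-23 [a,b,c=101]: 0000  = hex 0
  rows 24-27 [a,b,c=110]: 0000  = hex 0
  rows 28-31 [a,b,c=111]: 1111  = hex F
Output column (row 0 .. row 31) = 00000000000011110000000000001111
Output column grouped in 4s = 0000 0000 0000 1111 0000 0000 0000 1111 = 0x000F000F
Convert to decimal digit by digit (value = value*16 + digit):
  0 -> 0
  0*16 + 0 = 0
  0*16 + 0 = 0
  0*16 + 15 (F) = 15
  15*16 + 0 = 240
  240*16 + 0 = 3840
  3840*16 + 0 = 61440
  61440*16 + 15 (F) = 983055
Decimal = 983055

983055


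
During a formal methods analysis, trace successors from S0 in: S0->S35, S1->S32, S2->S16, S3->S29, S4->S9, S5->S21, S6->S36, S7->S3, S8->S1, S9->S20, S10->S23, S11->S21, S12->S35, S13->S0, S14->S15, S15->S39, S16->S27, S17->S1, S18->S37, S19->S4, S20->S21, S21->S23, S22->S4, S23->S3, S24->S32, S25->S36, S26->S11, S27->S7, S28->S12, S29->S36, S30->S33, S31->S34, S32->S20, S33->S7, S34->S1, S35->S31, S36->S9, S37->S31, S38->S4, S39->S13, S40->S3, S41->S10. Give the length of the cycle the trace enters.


Trace from S0 until a state repeats:
  S0 -> S35 -> S31 -> S34 -> S1 -> S32 -> S20 -> S21 -> S23 -> S3 -> S29 -> S36 -> S9 -> S20
S20 first seen at step 6, revisited at step 13.
Cycle length = 13 - 6 = 7

7


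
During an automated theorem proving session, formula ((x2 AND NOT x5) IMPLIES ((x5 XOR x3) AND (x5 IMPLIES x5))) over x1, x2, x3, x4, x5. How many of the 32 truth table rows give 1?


Formula: ((x2 AND NOT x5) IMPLIES ((x5 XOR x3) AND (x5 IMPLIES x5))) over 5 vars (32 rows)
Evaluate each row (x1, x2, x3, x4, x5 as bits, MSB first):
  row 0 [00000]: ((0 AND NOT 0) IMPLIES ((0 XOR 0) AND (0 IMPLIES 0))) -> 1
  row 1 [00001]: ((0 AND NOT 1) IMPLIES ((1 XOR 0) AND (1 IMPLIES 1))) -> 1
  row 2 [00010]: ((0 AND NOT 0) IMPLIES ((0 XOR 0) AND (0 IMPLIES 0))) -> 1
  row 3 [00011]: ((0 AND NOT 1) IMPLIES ((1 XOR 0) AND (1 IMPLIES 1))) -> 1
  row 4 [00100]: ((0 AND NOT 0) IMPLIES ((0 XOR 1) AND (0 IMPLIES 0))) -> 1
  row 5 [00101]: ((0 AND NOT 1) IMPLIES ((1 XOR 1) AND (1 IMPLIES 1))) -> 1
  row 6 [00110]: ((0 AND NOT 0) IMPLIES ((0 XOR 1) AND (0 IMPLIES 0))) -> 1
  row 7 [00111]: ((0 AND NOT 1) IMPLIES ((1 XOR 1) AND (1 IMPLIES 1))) -> 1
  row 8 [01000]: ((1 AND NOT 0) IMPLIES ((0 XOR 0) AND (0 IMPLIES 0))) -> 0
  row 9 [01001]: ((1 AND NOT 1) IMPLIES ((1 XOR 0) AND (1 IMPLIES 1))) -> 1
  row 10 [01010]: ((1 AND NOT 0) IMPLIES ((0 XOR 0) AND (0 IMPLIES 0))) -> 0
  row 11 [01011]: ((1 AND NOT 1) IMPLIES ((1 XOR 0) AND (1 IMPLIES 1))) -> 1
  row 12 [01100]: ((1 AND NOT 0) IMPLIES ((0 XOR 1) AND (0 IMPLIES 0))) -> 1
  row 13 [01101]: ((1 AND NOT 1) IMPLIES ((1 XOR 1) AND (1 IMPLIES 1))) -> 1
  row 14 [01110]: ((1 AND NOT 0) IMPLIES ((0 XOR 1) AND (0 IMPLIES 0))) -> 1
  row 15 [01111]: ((1 AND NOT 1) IMPLIES ((1 XOR 1) AND (1 IMPLIES 1))) -> 1
  row 16 [10000]: ((0 AND NOT 0) IMPLIES ((0 XOR 0) AND (0 IMPLIES 0))) -> 1
  row 17 [10001]: ((0 AND NOT 1) IMPLIES ((1 XOR 0) AND (1 IMPLIES 1))) -> 1
  row 18 [10010]: ((0 AND NOT 0) IMPLIES ((0 XOR 0) AND (0 IMPLIES 0))) -> 1
  row 19 [10011]: ((0 AND NOT 1) IMPLIES ((1 XOR 0) AND (1 IMPLIES 1))) -> 1
  row 20 [10100]: ((0 AND NOT 0) IMPLIES ((0 XOR 1) AND (0 IMPLIES 0))) -> 1
  row 21 [10101]: ((0 AND NOT 1) IMPLIES ((1 XOR 1) AND (1 IMPLIES 1))) -> 1
  row 22 [10110]: ((0 AND NOT 0) IMPLIES ((0 XOR 1) AND (0 IMPLIES 0))) -> 1
  row 23 [10111]: ((0 AND NOT 1) IMPLIES ((1 XOR 1) AND (1 IMPLIES 1))) -> 1
  row 24 [11000]: ((1 AND NOT 0) IMPLIES ((0 XOR 0) AND (0 IMPLIES 0))) -> 0
  row 25 [11001]: ((1 AND NOT 1) IMPLIES ((1 XOR 0) AND (1 IMPLIES 1))) -> 1
  row 26 [11010]: ((1 AND NOT 0) IMPLIES ((0 XOR 0) AND (0 IMPLIES 0))) -> 0
  row 27 [11011]: ((1 AND NOT 1) IMPLIES ((1 XOR 0) AND (1 IMPLIES 1))) -> 1
  row 28 [11100]: ((1 AND NOT 0) IMPLIES ((0 XOR 1) AND (0 IMPLIES 0))) -> 1
  row 29 [11101]: ((1 AND NOT 1) IMPLIES ((1 XOR 1) AND (1 IMPLIES 1))) -> 1
  row 30 [11110]: ((1 AND NOT 0) IMPLIES ((0 XOR 1) AND (0 IMPLIES 0))) -> 1
  row 31 [11111]: ((1 AND NOT 1) IMPLIES ((1 XOR 1) AND (1 IMPLIES 1))) -> 1
Full result column, 8 rows per line (x1,x2 fixed per line; x3,x4,x5 runs 000..111 left to right):
  rows 0-7 [x1,x2=00]: 11111111  (ones: 8)
  rows 8-15 [x1,x2=01]: 01011111  (ones: 6)
  rows 16-23 [x1,x2=10]: 11111111  (ones: 8)
  rows 24-31 [x1,x2=11]: 01011111  (ones: 6)
Count of 1-rows = 8+6+8+6 = 28

28
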